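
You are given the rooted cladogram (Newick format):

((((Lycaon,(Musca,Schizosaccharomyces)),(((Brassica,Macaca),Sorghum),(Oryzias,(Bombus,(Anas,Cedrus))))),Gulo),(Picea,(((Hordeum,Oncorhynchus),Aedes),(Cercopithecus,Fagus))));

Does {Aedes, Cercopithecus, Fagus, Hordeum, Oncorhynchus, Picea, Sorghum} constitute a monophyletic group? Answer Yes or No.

No

The MRCA of the listed taxa is the root, so the smallest clade containing them is the whole tree.
That clade also contains Anas, Bombus, Brassica, Cedrus, Gulo, Lycaon, Macaca, Musca, Oryzias, Schizosaccharomyces, which are not in the proposed group, so the group is not monophyletic.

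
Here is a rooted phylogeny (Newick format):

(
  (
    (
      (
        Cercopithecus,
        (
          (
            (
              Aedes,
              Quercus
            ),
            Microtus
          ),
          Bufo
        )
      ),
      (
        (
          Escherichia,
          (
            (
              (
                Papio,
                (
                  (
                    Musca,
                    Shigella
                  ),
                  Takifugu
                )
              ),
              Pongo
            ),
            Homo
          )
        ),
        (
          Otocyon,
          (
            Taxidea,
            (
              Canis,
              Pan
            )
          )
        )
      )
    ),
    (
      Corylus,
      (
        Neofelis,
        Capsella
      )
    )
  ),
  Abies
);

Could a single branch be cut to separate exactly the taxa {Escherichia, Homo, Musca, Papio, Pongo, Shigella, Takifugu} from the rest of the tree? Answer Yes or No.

Yes

The most recent common ancestor of these taxa subtends (Escherichia,(((Papio,((Musca,Shigella),Takifugu)),Pongo),Homo)).
That clade has exactly 7 tips — every listed taxon and nothing else — so the group is monophyletic.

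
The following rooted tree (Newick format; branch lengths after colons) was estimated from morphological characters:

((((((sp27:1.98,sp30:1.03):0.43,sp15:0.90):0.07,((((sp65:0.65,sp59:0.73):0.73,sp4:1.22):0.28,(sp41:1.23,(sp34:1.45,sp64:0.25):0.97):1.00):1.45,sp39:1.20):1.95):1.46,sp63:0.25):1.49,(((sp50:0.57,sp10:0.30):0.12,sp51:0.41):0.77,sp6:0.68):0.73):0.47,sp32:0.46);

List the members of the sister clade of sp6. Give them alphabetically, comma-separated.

sp10, sp50, sp51

sp6 attaches to the tree at the node subtending (((sp50,sp10),sp51),sp6).
The other lineage descending from that same node — the sister group — is ((sp50,sp10),sp51); its 3 tips in alphabetical order are the answer.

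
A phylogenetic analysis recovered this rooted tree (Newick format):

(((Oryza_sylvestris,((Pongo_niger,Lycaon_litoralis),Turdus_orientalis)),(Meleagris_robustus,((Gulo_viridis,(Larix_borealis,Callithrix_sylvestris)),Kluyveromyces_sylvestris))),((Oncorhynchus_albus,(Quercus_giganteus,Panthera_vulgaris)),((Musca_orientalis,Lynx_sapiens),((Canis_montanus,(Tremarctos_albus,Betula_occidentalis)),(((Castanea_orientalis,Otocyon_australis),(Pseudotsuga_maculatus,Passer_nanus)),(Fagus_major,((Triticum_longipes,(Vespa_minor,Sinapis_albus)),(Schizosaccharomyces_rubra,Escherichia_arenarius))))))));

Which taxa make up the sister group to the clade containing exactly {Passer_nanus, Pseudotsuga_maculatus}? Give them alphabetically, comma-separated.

Castanea_orientalis, Otocyon_australis

The clade containing exactly {Passer_nanus, Pseudotsuga_maculatus} attaches to the tree at the node subtending ((Castanea_orientalis,Otocyon_australis),(Pseudotsuga_maculatus,Passer_nanus)).
The other lineage descending from that same node — the sister group — is (Castanea_orientalis,Otocyon_australis); its 2 tips in alphabetical order are the answer.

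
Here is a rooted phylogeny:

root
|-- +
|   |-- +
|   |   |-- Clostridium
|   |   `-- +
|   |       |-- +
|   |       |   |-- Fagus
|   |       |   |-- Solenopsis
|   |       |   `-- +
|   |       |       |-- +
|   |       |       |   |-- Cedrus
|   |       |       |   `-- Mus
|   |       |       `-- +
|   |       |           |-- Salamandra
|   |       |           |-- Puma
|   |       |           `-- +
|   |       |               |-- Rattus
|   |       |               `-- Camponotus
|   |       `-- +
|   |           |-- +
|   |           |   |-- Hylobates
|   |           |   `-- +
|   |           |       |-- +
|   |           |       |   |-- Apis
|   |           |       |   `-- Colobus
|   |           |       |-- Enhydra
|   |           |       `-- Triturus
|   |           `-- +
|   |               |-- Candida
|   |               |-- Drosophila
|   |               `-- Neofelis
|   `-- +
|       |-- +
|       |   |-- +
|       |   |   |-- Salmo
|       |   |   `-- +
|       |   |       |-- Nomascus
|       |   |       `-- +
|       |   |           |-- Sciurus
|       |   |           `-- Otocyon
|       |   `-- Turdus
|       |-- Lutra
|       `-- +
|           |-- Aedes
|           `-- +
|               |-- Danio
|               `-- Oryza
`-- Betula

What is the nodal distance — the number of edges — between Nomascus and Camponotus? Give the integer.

12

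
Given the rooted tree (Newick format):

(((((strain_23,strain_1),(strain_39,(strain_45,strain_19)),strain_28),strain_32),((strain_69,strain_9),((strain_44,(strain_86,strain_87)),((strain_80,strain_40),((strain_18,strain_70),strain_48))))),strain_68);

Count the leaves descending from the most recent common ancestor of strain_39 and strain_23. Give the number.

6

The MRCA of strain_39 and strain_23 is the node subtending ((strain_23,strain_1),(strain_39,(strain_45,strain_19)),strain_28).
That clade contains 6 terminal taxa: strain_1, strain_19, strain_23, strain_28, strain_39, strain_45.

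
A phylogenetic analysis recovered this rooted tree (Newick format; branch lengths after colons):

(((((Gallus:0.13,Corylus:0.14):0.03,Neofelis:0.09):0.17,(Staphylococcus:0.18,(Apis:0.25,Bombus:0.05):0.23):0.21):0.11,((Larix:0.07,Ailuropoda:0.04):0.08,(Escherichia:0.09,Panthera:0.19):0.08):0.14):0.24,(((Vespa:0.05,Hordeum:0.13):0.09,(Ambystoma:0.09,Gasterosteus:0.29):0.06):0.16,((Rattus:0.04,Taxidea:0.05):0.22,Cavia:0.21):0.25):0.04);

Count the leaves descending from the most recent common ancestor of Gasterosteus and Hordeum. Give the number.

4

The MRCA of Gasterosteus and Hordeum is the node subtending ((Vespa,Hordeum),(Ambystoma,Gasterosteus)).
That clade contains 4 terminal taxa: Ambystoma, Gasterosteus, Hordeum, Vespa.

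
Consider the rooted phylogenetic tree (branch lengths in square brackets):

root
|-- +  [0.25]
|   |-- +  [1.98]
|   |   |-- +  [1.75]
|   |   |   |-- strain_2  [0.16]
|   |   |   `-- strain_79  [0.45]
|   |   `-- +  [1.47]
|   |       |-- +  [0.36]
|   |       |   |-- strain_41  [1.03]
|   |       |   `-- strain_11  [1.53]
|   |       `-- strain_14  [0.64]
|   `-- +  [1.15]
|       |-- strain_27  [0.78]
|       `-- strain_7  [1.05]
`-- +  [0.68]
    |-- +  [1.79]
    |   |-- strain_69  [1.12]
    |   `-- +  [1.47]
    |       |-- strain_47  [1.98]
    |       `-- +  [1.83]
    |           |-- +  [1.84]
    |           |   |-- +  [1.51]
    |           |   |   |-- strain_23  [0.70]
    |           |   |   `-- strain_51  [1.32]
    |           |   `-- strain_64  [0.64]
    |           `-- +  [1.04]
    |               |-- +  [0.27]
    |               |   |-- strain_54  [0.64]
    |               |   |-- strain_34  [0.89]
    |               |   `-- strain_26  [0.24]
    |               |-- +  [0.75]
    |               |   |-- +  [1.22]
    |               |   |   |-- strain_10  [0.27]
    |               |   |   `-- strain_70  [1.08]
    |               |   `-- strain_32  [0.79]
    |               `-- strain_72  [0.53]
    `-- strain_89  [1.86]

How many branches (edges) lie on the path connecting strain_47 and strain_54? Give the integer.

The MRCA of strain_47 and strain_54 is the node subtending (strain_47,(((strain_23,strain_51),strain_64),((strain_54,strain_34,strain_26),((strain_10,strain_70),strain_32),strain_72))).
From strain_47 up to that node: 1 branch. From strain_54 up to the same node: 4 branches. Total: 1 + 4 = 5.

5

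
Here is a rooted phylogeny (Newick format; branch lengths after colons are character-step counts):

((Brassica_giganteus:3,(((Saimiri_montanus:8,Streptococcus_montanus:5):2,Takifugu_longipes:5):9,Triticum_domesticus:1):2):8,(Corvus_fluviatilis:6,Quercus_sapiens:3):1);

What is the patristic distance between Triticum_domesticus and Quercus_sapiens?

The path runs Triticum_domesticus → … → MRCA → … → Quercus_sapiens; the MRCA is the root of the tree.
Branch lengths along that path: 1 + 2 + 8 + 1 + 3 = 15.

15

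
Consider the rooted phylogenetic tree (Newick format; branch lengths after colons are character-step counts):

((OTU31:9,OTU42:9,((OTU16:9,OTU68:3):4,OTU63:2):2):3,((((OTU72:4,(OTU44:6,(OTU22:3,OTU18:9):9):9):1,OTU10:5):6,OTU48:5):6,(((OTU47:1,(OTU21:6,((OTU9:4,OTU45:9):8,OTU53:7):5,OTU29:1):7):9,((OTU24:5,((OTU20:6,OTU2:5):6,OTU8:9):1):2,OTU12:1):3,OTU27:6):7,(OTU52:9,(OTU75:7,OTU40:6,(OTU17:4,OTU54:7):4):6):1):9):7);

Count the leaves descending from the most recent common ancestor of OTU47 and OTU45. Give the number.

6

The MRCA of OTU47 and OTU45 is the node subtending (OTU47,(OTU21,((OTU9,OTU45),OTU53),OTU29)).
That clade contains 6 terminal taxa: OTU21, OTU29, OTU45, OTU47, OTU53, OTU9.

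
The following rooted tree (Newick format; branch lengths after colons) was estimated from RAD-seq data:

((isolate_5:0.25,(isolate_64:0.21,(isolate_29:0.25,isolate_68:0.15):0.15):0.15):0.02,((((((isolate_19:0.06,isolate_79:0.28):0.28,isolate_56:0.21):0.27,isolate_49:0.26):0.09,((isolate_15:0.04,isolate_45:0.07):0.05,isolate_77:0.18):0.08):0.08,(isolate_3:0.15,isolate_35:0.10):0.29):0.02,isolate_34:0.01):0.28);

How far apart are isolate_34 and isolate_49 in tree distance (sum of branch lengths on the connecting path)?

0.46

The path runs isolate_34 → … → MRCA → … → isolate_49; the MRCA is the node subtending ((((((isolate_19,isolate_79),isolate_56),isolate_49),((isolate_15,isolate_45),isolate_77)),(isolate_3,isolate_35)),isolate_34).
Branch lengths along that path: 0.01 + 0.02 + 0.08 + 0.09 + 0.26 = 0.46.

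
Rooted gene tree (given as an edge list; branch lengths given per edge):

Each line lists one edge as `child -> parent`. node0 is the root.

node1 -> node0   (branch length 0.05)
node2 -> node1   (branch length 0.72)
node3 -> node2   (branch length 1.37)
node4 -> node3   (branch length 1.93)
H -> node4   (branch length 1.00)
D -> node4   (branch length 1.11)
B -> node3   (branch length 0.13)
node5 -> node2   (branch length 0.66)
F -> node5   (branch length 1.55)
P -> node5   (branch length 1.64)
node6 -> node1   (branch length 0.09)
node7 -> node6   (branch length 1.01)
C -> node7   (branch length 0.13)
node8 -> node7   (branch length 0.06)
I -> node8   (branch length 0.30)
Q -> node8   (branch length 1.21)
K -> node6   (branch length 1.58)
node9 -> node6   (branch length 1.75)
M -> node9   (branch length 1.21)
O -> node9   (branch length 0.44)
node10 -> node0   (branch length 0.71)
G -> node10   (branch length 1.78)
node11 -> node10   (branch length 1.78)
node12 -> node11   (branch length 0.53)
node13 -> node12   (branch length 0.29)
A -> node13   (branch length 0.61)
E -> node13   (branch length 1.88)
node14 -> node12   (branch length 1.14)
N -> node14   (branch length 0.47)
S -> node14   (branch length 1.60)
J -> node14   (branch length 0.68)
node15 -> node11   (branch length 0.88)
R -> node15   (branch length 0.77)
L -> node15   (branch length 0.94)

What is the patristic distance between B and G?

4.76

The path runs B → … → MRCA → … → G; the MRCA is the root of the tree.
Branch lengths along that path: 0.13 + 1.37 + 0.72 + 0.05 + 0.71 + 1.78 = 4.76.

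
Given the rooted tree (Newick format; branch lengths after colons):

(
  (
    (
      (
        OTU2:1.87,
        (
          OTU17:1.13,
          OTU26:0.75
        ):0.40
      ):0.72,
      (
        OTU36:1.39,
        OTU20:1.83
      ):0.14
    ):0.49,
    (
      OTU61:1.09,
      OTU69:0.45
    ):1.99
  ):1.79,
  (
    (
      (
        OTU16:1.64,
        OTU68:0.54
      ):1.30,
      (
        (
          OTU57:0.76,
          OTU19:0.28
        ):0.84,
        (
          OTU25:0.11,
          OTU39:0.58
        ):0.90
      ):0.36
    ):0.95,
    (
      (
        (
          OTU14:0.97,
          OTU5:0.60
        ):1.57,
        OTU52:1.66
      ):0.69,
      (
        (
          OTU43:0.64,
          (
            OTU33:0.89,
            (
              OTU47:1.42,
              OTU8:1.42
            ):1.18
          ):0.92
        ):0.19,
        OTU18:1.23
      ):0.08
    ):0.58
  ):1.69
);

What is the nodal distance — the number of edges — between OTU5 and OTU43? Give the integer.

6

The MRCA of OTU5 and OTU43 is the node subtending (((OTU14,OTU5),OTU52),((OTU43,(OTU33,(OTU47,OTU8))),OTU18)).
From OTU5 up to that node: 3 branches. From OTU43 up to the same node: 3 branches. Total: 3 + 3 = 6.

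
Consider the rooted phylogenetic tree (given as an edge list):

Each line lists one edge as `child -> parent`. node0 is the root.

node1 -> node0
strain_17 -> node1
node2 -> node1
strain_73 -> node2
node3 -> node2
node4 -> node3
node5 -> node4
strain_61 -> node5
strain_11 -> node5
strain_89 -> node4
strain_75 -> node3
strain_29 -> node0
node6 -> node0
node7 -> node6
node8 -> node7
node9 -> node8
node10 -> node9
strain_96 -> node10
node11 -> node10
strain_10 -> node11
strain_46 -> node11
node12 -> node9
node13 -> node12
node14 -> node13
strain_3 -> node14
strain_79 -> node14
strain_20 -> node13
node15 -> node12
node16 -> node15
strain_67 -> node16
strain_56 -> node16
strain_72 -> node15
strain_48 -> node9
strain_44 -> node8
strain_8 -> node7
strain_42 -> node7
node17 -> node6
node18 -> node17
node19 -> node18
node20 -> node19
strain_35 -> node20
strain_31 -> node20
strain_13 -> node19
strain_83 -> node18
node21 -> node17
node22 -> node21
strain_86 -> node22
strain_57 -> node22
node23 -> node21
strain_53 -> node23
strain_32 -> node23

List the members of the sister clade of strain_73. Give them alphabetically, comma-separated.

strain_11, strain_61, strain_75, strain_89

strain_73 attaches to the tree at the node subtending (strain_73,(((strain_61,strain_11),strain_89),strain_75)).
The other lineage descending from that same node — the sister group — is (((strain_61,strain_11),strain_89),strain_75); its 4 tips in alphabetical order are the answer.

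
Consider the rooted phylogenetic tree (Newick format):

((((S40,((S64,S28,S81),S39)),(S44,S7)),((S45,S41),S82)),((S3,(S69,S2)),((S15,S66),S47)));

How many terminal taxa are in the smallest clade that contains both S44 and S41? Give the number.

The MRCA of S44 and S41 is the node subtending (((S40,((S64,S28,S81),S39)),(S44,S7)),((S45,S41),S82)).
That clade contains 10 terminal taxa: S28, S39, S40, S41, S44, S45, S64, S7, S81, S82.

10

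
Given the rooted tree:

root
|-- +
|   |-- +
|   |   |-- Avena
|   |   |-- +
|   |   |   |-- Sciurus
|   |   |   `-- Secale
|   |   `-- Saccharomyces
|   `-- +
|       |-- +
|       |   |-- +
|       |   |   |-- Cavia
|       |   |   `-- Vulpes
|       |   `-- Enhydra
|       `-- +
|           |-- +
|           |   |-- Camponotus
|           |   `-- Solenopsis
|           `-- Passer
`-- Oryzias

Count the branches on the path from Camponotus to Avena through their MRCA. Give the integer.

The MRCA of Camponotus and Avena is the node subtending ((Avena,(Sciurus,Secale),Saccharomyces),(((Cavia,Vulpes),Enhydra),((Camponotus,Solenopsis),Passer))).
From Camponotus up to that node: 4 branches. From Avena up to the same node: 2 branches. Total: 4 + 2 = 6.

6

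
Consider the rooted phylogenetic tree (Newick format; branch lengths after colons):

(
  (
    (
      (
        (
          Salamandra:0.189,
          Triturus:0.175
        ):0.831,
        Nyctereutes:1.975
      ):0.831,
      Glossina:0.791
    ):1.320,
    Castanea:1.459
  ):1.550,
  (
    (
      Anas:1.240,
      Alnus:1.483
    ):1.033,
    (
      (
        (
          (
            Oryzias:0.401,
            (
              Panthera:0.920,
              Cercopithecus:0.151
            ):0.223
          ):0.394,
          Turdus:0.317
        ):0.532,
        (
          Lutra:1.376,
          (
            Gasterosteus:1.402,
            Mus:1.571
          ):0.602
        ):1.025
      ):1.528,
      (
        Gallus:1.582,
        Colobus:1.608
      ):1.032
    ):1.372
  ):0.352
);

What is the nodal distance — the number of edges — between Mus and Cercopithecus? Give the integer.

7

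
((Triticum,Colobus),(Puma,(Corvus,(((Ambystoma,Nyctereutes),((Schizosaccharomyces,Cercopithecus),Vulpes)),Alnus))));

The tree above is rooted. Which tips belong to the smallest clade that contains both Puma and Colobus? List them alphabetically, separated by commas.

Tracing Puma: it sits inside (Puma,(Corvus,(((Ambystoma,Nyctereutes),((Schizosaccharomyces,Cercopithecus),Vulpes)),Alnus))).
Tracing Colobus: it sits inside (Triticum,Colobus).
The smallest clade enclosing both is the whole tree (their MRCA is the root), so the answer is all 10 tips in alphabetical order.

Alnus, Ambystoma, Cercopithecus, Colobus, Corvus, Nyctereutes, Puma, Schizosaccharomyces, Triticum, Vulpes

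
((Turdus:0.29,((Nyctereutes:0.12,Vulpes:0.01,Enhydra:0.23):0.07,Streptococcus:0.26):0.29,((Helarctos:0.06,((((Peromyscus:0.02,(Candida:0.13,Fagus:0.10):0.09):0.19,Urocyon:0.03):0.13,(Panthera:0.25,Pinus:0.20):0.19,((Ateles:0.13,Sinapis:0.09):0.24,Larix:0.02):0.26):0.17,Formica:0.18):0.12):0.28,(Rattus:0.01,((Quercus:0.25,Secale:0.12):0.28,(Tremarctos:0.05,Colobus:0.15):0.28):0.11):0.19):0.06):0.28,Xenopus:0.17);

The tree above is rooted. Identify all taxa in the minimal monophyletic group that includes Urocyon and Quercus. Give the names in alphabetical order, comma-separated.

Ateles, Candida, Colobus, Fagus, Formica, Helarctos, Larix, Panthera, Peromyscus, Pinus, Quercus, Rattus, Secale, Sinapis, Tremarctos, Urocyon

Tracing Urocyon: it sits inside ((Peromyscus,(Candida,Fagus)),Urocyon).
Tracing Quercus: it sits inside (Quercus,Secale).
The smallest clade enclosing both is ((Helarctos,((((Peromyscus,(Candida,Fagus)),Urocyon),(Panthera,Pinus),((Ateles,Sinapis),Larix)),Formica)),(Rattus,((Quercus,Secale),(Tremarctos,Colobus)))); the answer is its 16 terminal taxa in alphabetical order.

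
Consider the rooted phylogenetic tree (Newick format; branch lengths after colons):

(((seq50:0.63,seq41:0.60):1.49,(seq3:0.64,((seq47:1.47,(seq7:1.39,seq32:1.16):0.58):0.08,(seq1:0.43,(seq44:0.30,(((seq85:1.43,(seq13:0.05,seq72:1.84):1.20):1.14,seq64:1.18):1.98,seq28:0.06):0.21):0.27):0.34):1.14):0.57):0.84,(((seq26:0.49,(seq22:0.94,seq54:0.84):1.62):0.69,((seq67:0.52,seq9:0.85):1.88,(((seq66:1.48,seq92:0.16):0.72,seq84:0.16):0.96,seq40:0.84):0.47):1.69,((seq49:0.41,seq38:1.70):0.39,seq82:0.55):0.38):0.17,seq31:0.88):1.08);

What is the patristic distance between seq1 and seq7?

The path runs seq1 → … → MRCA → … → seq7; the MRCA is the node subtending ((seq47,(seq7,seq32)),(seq1,(seq44,(((seq85,(seq13,seq72)),seq64),seq28)))).
Branch lengths along that path: 0.43 + 0.34 + 0.08 + 0.58 + 1.39 = 2.82.

2.82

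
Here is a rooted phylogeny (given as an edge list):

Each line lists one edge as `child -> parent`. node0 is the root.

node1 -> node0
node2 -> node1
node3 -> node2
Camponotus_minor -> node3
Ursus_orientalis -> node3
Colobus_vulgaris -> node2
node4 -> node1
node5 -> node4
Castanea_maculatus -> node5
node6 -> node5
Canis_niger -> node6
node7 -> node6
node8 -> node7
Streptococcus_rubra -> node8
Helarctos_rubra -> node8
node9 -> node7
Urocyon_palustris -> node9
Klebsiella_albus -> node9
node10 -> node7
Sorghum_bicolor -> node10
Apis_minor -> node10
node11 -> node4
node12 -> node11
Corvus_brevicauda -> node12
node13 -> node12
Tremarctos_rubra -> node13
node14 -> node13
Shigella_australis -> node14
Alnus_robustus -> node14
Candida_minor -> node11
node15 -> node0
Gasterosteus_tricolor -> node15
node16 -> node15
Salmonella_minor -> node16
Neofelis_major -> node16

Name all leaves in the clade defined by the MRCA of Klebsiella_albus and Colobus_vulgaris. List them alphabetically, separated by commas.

Alnus_robustus, Apis_minor, Camponotus_minor, Candida_minor, Canis_niger, Castanea_maculatus, Colobus_vulgaris, Corvus_brevicauda, Helarctos_rubra, Klebsiella_albus, Shigella_australis, Sorghum_bicolor, Streptococcus_rubra, Tremarctos_rubra, Urocyon_palustris, Ursus_orientalis

Tracing Klebsiella_albus: it sits inside (Urocyon_palustris,Klebsiella_albus).
Tracing Colobus_vulgaris: it sits inside ((Camponotus_minor,Ursus_orientalis),Colobus_vulgaris).
The smallest clade enclosing both is (((Camponotus_minor,Ursus_orientalis),Colobus_vulgaris),((Castanea_maculatus,(Canis_niger,((Streptococcus_rubra,Helarctos_rubra),(Urocyon_palustris,Klebsiella_albus),(Sorghum_bicolor,Apis_minor)))),((Corvus_brevicauda,(Tremarctos_rubra,(Shigella_australis,Alnus_robustus))),Candida_minor))); the answer is its 16 terminal taxa in alphabetical order.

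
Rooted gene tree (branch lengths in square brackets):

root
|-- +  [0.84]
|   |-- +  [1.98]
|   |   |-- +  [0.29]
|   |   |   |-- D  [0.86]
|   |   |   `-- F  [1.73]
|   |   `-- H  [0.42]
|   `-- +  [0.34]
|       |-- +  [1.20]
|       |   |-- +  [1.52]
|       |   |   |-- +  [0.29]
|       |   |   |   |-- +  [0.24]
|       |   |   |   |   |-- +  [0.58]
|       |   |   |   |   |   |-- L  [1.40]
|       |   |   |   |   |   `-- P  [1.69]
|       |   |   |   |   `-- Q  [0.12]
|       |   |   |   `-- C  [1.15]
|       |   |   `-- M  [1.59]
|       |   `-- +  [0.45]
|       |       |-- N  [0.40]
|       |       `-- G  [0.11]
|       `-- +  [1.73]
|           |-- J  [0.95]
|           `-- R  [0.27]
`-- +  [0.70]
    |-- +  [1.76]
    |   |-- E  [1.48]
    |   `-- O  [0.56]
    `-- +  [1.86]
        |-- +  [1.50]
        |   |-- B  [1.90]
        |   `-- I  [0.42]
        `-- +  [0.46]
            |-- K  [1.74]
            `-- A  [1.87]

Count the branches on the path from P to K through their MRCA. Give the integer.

12

The MRCA of P and K is the root of the tree.
From P up to that node: 8 branches. From K up to the same node: 4 branches. Total: 8 + 4 = 12.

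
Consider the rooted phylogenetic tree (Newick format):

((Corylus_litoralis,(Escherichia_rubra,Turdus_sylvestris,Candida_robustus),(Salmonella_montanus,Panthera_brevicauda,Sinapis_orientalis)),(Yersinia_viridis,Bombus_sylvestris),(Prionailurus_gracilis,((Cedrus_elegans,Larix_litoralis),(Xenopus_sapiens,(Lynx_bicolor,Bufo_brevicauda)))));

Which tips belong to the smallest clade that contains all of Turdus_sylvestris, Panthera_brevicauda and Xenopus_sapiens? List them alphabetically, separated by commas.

Tracing Turdus_sylvestris: it sits inside (Escherichia_rubra,Turdus_sylvestris,Candida_robustus).
Tracing Panthera_brevicauda: it sits inside (Salmonella_montanus,Panthera_brevicauda,Sinapis_orientalis).
Tracing Xenopus_sapiens: it sits inside (Xenopus_sapiens,(Lynx_bicolor,Bufo_brevicauda)).
The smallest clade enclosing all 3 is the whole tree (their MRCA is the root), so the answer is all 15 tips in alphabetical order.

Bombus_sylvestris, Bufo_brevicauda, Candida_robustus, Cedrus_elegans, Corylus_litoralis, Escherichia_rubra, Larix_litoralis, Lynx_bicolor, Panthera_brevicauda, Prionailurus_gracilis, Salmonella_montanus, Sinapis_orientalis, Turdus_sylvestris, Xenopus_sapiens, Yersinia_viridis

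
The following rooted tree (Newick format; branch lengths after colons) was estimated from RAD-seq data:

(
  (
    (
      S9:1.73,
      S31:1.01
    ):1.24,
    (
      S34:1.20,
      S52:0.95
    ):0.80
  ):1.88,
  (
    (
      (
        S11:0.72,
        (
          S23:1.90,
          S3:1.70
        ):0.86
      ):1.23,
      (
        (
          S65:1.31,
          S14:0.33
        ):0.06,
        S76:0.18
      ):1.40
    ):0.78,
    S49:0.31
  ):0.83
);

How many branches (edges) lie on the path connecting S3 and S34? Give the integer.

8

The MRCA of S3 and S34 is the root of the tree.
From S3 up to that node: 5 branches. From S34 up to the same node: 3 branches. Total: 5 + 3 = 8.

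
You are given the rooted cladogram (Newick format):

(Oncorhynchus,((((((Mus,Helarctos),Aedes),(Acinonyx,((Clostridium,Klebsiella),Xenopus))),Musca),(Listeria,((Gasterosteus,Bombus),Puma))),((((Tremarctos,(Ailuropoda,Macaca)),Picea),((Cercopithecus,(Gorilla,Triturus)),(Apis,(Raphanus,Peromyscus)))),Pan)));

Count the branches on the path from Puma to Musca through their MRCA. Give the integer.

5

The MRCA of Puma and Musca is the node subtending (((((Mus,Helarctos),Aedes),(Acinonyx,((Clostridium,Klebsiella),Xenopus))),Musca),(Listeria,((Gasterosteus,Bombus),Puma))).
From Puma up to that node: 3 branches. From Musca up to the same node: 2 branches. Total: 3 + 2 = 5.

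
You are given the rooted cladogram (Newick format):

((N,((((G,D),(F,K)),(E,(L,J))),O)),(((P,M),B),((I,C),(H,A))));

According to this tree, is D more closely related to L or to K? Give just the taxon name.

K

The MRCA of D and K subtends ((G,D),(F,K)) (4 taxa).
The MRCA of D and L subtends (((G,D),(F,K)),(E,(L,J))) (7 taxa).
The first is nested inside the second, so D shares a more recent common ancestor with K.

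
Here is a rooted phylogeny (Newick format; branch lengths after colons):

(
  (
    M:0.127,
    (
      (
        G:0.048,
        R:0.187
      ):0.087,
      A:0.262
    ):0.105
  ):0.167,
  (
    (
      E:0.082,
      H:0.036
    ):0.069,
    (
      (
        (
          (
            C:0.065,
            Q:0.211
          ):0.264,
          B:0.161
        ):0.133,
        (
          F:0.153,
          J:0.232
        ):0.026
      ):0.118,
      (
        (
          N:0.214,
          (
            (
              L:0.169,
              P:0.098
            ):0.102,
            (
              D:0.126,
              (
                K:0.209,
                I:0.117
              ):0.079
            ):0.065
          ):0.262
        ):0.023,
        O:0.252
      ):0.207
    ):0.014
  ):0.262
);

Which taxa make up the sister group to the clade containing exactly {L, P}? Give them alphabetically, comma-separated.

D, I, K

The clade containing exactly {L, P} attaches to the tree at the node subtending ((L,P),(D,(K,I))).
The other lineage descending from that same node — the sister group — is (D,(K,I)); its 3 tips in alphabetical order are the answer.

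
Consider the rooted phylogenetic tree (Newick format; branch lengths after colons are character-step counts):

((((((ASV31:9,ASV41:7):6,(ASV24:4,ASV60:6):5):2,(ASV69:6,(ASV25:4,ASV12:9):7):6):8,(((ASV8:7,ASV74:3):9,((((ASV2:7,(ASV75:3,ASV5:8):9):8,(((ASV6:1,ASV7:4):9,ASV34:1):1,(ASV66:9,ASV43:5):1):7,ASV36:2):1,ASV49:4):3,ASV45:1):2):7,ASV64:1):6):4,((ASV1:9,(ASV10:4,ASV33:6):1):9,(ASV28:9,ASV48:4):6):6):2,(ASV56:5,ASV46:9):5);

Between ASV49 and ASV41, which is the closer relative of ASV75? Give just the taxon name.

The MRCA of ASV75 and ASV49 subtends (((ASV2,(ASV75,ASV5)),(((ASV6,ASV7),ASV34),(ASV66,ASV43)),ASV36),ASV49) (10 taxa).
The MRCA of ASV75 and ASV41 subtends ((((ASV31,ASV41),(ASV24,ASV60)),(ASV69,(ASV25,ASV12))),(((ASV8,ASV74),((((ASV2,(ASV75,ASV5)),(((ASV6,ASV7),ASV34),(ASV66,ASV43)),ASV36),ASV49),ASV45)),ASV64)) (21 taxa).
The first is nested inside the second, so ASV75 shares a more recent common ancestor with ASV49.

ASV49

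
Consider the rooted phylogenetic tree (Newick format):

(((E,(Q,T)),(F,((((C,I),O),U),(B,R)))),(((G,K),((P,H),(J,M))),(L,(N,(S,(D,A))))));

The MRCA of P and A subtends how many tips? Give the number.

The MRCA of P and A is the node subtending (((G,K),((P,H),(J,M))),(L,(N,(S,(D,A))))).
That clade contains 11 terminal taxa: A, D, G, H, J, K, L, M, N, P, S.

11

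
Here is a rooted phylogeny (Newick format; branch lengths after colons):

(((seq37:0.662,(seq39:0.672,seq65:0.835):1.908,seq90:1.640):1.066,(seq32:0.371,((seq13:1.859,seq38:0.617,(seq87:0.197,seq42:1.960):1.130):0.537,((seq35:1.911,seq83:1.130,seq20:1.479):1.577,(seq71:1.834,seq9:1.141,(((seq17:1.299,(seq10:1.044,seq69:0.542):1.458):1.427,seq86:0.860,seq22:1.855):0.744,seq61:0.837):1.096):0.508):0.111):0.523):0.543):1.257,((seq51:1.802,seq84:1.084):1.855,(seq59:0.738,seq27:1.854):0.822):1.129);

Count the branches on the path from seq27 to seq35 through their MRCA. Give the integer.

9

The MRCA of seq27 and seq35 is the root of the tree.
From seq27 up to that node: 3 branches. From seq35 up to the same node: 6 branches. Total: 3 + 6 = 9.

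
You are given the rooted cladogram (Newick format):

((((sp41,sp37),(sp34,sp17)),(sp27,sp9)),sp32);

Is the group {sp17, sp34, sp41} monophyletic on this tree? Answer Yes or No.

The MRCA of the listed taxa subtends ((sp41,sp37),(sp34,sp17)).
That clade also contains sp37, which is not in the proposed group, so the group is not monophyletic.

No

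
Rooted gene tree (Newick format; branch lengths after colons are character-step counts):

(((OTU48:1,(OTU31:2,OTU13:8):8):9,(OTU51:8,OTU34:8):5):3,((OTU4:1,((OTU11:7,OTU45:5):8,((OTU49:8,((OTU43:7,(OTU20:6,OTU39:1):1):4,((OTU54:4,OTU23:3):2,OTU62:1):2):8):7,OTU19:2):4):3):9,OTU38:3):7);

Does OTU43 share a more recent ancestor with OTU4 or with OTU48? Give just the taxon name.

OTU4

The MRCA of OTU43 and OTU4 subtends (OTU4,((OTU11,OTU45),((OTU49,((OTU43,(OTU20,OTU39)),((OTU54,OTU23),OTU62))),OTU19))) (11 taxa).
The MRCA of OTU43 and OTU48 is the root, subtending the entire tree (17 taxa).
The first is nested inside the second, so OTU43 shares a more recent common ancestor with OTU4.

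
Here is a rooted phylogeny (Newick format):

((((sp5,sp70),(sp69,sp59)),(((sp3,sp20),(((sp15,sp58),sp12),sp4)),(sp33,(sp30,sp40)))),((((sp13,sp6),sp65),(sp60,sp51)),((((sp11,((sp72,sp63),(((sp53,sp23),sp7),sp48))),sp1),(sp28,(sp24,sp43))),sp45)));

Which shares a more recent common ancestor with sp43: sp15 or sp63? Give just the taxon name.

sp63

The MRCA of sp43 and sp63 subtends (((sp11,((sp72,sp63),(((sp53,sp23),sp7),sp48))),sp1),(sp28,(sp24,sp43))) (11 taxa).
The MRCA of sp43 and sp15 is the root, subtending the entire tree (30 taxa).
The first is nested inside the second, so sp43 shares a more recent common ancestor with sp63.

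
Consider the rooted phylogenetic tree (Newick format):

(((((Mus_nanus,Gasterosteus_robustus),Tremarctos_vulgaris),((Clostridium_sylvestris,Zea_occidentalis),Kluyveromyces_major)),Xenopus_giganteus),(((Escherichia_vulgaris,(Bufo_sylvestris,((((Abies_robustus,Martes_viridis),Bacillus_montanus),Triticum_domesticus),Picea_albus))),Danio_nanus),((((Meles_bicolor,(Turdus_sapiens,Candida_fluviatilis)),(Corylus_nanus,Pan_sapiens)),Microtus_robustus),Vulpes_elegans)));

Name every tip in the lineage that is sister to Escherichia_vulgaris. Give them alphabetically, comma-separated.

Abies_robustus, Bacillus_montanus, Bufo_sylvestris, Martes_viridis, Picea_albus, Triticum_domesticus

Escherichia_vulgaris attaches to the tree at the node subtending (Escherichia_vulgaris,(Bufo_sylvestris,((((Abies_robustus,Martes_viridis),Bacillus_montanus),Triticum_domesticus),Picea_albus))).
The other lineage descending from that same node — the sister group — is (Bufo_sylvestris,((((Abies_robustus,Martes_viridis),Bacillus_montanus),Triticum_domesticus),Picea_albus)); its 6 tips in alphabetical order are the answer.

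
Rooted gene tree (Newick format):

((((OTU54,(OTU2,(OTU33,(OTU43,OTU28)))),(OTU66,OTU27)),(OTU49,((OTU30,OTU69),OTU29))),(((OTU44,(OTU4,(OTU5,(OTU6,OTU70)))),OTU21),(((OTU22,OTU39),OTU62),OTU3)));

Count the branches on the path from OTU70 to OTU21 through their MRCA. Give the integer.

6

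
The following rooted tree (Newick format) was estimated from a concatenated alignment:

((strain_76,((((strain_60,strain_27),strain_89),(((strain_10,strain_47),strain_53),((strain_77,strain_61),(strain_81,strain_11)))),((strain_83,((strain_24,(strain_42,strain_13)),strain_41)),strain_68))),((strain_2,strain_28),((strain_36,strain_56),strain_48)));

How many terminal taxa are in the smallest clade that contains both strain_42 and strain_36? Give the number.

22

The MRCA of strain_42 and strain_36 is the root, so the clade is the entire tree.
That clade contains 22 terminal taxa: strain_10, strain_11, strain_13, strain_2, strain_24, strain_27, strain_28, strain_36, strain_41, strain_42, strain_47, strain_48, strain_53, strain_56, strain_60, strain_61, strain_68, strain_76, strain_77, strain_81, strain_83, strain_89.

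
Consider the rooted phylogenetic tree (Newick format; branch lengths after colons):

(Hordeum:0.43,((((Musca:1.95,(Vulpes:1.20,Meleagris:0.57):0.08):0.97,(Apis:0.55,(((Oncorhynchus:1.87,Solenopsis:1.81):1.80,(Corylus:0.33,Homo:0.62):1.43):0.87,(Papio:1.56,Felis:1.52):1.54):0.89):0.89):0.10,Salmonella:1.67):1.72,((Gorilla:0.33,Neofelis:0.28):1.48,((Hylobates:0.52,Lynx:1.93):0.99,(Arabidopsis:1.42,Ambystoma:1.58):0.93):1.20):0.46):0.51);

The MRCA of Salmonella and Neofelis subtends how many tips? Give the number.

The MRCA of Salmonella and Neofelis is the node subtending ((((Musca,(Vulpes,Meleagris)),(Apis,(((Oncorhynchus,Solenopsis),(Corylus,Homo)),(Papio,Felis)))),Salmonella),((Gorilla,Neofelis),((Hylobates,Lynx),(Arabidopsis,Ambystoma)))).
That clade contains 17 terminal taxa: Ambystoma, Apis, Arabidopsis, Corylus, Felis, Gorilla, Homo, Hylobates, Lynx, Meleagris, Musca, Neofelis, Oncorhynchus, Papio, Salmonella, Solenopsis, Vulpes.

17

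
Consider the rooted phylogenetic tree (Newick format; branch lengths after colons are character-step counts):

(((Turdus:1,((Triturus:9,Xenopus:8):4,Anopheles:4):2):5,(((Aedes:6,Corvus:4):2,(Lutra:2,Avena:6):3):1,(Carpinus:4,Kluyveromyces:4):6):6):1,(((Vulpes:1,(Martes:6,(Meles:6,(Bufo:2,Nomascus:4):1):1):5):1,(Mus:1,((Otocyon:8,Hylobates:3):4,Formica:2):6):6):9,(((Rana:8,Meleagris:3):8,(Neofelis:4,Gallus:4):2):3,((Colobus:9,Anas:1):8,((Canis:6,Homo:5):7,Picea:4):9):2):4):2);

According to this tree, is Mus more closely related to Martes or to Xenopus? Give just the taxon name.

The MRCA of Mus and Martes subtends ((Vulpes,(Martes,(Meles,(Bufo,Nomascus)))),(Mus,((Otocyon,Hylobates),Formica))) (9 taxa).
The MRCA of Mus and Xenopus is the root, subtending the entire tree (28 taxa).
The first is nested inside the second, so Mus shares a more recent common ancestor with Martes.

Martes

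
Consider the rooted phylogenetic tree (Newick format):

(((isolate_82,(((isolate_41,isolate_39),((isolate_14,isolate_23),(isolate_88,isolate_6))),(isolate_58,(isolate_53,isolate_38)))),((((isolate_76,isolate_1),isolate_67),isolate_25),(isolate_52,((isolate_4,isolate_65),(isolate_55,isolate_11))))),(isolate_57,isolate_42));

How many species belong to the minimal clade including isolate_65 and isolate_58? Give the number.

19

The MRCA of isolate_65 and isolate_58 is the node subtending ((isolate_82,(((isolate_41,isolate_39),((isolate_14,isolate_23),(isolate_88,isolate_6))),(isolate_58,(isolate_53,isolate_38)))),((((isolate_76,isolate_1),isolate_67),isolate_25),(isolate_52,((isolate_4,isolate_65),(isolate_55,isolate_11))))).
That clade contains 19 terminal taxa: isolate_1, isolate_11, isolate_14, isolate_23, isolate_25, isolate_38, isolate_39, isolate_4, isolate_41, isolate_52, isolate_53, isolate_55, isolate_58, isolate_6, isolate_65, isolate_67, isolate_76, isolate_82, isolate_88.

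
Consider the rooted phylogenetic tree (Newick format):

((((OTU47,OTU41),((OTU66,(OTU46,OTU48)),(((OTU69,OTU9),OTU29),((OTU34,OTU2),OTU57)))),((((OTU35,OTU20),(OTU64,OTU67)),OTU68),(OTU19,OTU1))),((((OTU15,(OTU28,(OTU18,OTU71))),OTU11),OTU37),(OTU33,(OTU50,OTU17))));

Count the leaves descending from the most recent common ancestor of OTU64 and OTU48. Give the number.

The MRCA of OTU64 and OTU48 is the node subtending (((OTU47,OTU41),((OTU66,(OTU46,OTU48)),(((OTU69,OTU9),OTU29),((OTU34,OTU2),OTU57)))),((((OTU35,OTU20),(OTU64,OTU67)),OTU68),(OTU19,OTU1))).
That clade contains 18 terminal taxa: OTU1, OTU19, OTU2, OTU20, OTU29, OTU34, OTU35, OTU41, OTU46, OTU47, OTU48, OTU57, OTU64, OTU66, OTU67, OTU68, OTU69, OTU9.

18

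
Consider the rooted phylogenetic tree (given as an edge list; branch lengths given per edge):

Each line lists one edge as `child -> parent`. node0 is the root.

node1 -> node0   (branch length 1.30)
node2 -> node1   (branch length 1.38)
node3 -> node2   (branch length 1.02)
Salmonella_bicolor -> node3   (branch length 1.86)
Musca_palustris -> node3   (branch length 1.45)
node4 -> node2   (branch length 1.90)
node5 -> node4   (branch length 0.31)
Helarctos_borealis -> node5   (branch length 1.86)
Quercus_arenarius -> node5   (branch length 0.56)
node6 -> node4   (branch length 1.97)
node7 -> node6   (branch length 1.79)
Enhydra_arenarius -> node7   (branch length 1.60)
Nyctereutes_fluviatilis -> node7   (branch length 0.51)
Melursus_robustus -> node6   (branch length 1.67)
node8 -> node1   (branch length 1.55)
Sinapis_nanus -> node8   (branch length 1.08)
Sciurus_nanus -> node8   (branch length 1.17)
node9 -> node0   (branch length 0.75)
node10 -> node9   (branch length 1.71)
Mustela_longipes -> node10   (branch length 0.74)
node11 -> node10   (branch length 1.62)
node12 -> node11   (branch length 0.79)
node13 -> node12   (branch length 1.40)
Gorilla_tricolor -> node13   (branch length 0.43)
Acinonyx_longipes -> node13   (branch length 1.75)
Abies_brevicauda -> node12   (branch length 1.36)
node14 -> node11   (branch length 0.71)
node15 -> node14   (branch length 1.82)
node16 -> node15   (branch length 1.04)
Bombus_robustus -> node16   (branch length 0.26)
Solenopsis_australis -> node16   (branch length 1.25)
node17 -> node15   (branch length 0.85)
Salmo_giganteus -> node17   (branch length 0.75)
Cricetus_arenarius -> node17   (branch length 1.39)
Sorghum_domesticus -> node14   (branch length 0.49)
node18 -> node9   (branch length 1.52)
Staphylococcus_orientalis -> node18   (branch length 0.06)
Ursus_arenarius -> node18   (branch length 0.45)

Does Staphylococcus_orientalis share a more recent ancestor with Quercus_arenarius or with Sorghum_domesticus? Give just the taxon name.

The MRCA of Staphylococcus_orientalis and Sorghum_domesticus subtends ((Mustela_longipes,(((Gorilla_tricolor,Acinonyx_longipes),Abies_brevicauda),(((Bombus_robustus,Solenopsis_australis),(Salmo_giganteus,Cricetus_arenarius)),Sorghum_domesticus))),(Staphylococcus_orientalis,Ursus_arenarius)) (11 taxa).
The MRCA of Staphylococcus_orientalis and Quercus_arenarius is the root, subtending the entire tree (20 taxa).
The first is nested inside the second, so Staphylococcus_orientalis shares a more recent common ancestor with Sorghum_domesticus.

Sorghum_domesticus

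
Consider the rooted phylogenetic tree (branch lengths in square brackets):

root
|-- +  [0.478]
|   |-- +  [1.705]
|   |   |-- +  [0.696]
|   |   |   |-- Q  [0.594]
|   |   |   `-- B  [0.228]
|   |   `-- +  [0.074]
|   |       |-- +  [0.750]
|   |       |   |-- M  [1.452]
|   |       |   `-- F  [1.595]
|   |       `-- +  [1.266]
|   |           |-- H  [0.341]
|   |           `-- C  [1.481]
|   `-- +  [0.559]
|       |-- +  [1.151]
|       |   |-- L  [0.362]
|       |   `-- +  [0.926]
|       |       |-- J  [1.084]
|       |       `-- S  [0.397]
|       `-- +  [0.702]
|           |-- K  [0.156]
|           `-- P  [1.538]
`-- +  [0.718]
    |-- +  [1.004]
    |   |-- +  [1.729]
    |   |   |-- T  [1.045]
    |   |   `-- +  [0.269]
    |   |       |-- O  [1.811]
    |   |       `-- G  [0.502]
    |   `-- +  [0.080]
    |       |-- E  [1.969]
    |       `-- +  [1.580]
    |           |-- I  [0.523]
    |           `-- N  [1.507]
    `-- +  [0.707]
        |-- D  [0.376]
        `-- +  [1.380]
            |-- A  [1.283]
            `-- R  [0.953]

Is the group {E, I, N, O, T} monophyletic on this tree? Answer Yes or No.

No

The MRCA of the listed taxa subtends ((T,(O,G)),(E,(I,N))).
That clade also contains G, which is not in the proposed group, so the group is not monophyletic.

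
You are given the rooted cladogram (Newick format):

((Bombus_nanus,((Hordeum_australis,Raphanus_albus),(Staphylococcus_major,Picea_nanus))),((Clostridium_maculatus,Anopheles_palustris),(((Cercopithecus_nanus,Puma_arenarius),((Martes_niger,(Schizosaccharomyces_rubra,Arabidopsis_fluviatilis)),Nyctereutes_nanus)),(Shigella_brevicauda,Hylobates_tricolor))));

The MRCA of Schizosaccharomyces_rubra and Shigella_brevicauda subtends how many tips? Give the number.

8

The MRCA of Schizosaccharomyces_rubra and Shigella_brevicauda is the node subtending (((Cercopithecus_nanus,Puma_arenarius),((Martes_niger,(Schizosaccharomyces_rubra,Arabidopsis_fluviatilis)),Nyctereutes_nanus)),(Shigella_brevicauda,Hylobates_tricolor)).
That clade contains 8 terminal taxa: Arabidopsis_fluviatilis, Cercopithecus_nanus, Hylobates_tricolor, Martes_niger, Nyctereutes_nanus, Puma_arenarius, Schizosaccharomyces_rubra, Shigella_brevicauda.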